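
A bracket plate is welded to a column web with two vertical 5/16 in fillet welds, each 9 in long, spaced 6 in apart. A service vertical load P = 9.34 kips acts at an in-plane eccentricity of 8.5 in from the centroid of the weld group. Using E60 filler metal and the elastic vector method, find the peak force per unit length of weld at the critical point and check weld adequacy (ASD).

E60XX → F_EXX = 60 ksi.
Total weld length L_w = 18 in. Treat welds as unit-width lines.
Polar moment about centroid: J = 2[d³/12 + d(b/2)²] = 2[9³/12 + 9×3²] = 283.5 in³.
Direct shear f_v = P/L_w = 9.34 / 18 = 0.5189 kip/in (vertical).
Torsion M = P·e = 9.34 × 8.5 = 79.39 kip·in.
Critical point at (x, y) = (3, 4.5) from centroid. f_tx = M·y/J = 1.26 kip/in; f_ty = M·x/J = 0.8401 kip/in.
Resultant f_max = √[f_tx² + (f_v + f_ty)²] = √[1.26² + (0.5189 + 0.8401)²] = 1.853 kip/in.
Capacity per unit length: r_n/Ω = (1/2.0) × 0.6 × 60 × (0.707 × 0.3125) = 3.977 kip/in.
1.853 ≤ 3.977 → adequate.

f_max ≈ 1.85 kip/in; adequate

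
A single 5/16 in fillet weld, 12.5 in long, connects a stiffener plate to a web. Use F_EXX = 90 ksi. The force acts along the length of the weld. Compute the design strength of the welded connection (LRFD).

φR_n ≈ 112 kip

Effective throat t_e = 0.707 × 0.3125 = 0.2209 in.
Total length L = 12.5 in; A_we = 0.2209 × 12.5 = 2.762 in².
F_nw = 0.6 F_EXX = 0.6 × 90 = 54 ksi.
φR_n = 0.75 × 54 × 2.762 = 111.8 kip.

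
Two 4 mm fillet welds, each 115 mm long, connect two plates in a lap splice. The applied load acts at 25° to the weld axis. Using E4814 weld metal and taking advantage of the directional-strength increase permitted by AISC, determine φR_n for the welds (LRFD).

E48XX → F_EXX = 480 MPa.
t_e = 0.707 × 4 = 2.828 mm; A_we = 2.828 × 230 = 650.4 mm².
Directional factor: 1.0 + 0.5 sin^1.5(25°) = 1.137.
F_nw = 0.6 × 480 × 1.137 = 327.6 MPa.
φR_n = 0.75 × 327.6 × 650.4 × 10⁻³ = 159.8 kN.

φR_n ≈ 160 kN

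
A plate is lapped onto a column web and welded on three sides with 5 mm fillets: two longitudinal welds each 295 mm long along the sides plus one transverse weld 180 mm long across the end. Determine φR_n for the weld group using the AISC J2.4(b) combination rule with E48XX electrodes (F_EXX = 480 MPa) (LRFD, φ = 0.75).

φR_n ≈ 589 kN

t_e = 0.707 × 5 = 3.535 mm.
R_nwl = 0.6 × 480 × 3.535 × 590 × 10⁻³ = 600.7 kN (longitudinal, 2 welds).
R_nwt = 0.6 × 480 × 3.535 × 180 × 10⁻³ = 183.3 kN (transverse, base value).
(i) R_nwl + R_nwt = 783.9 kN; (ii) 0.85 R_nwl + 1.5 R_nwt = 785.4 kN.
R_n = max = 785.4 kN [governs: (ii)]; φR_n = 589.1 kN.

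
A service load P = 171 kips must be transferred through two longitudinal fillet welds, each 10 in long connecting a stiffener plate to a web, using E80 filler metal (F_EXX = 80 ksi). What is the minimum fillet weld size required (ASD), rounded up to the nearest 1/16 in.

Total weld length L = 20 in.
Required throat t_e = P × Ω / (0.6 F_EXX × L) = 171 × 2.0 / (0.6 × 80 × 20) = 0.3563 in.
Required leg w = t_e / 0.707 = 0.5039 in → use 9/16 in.

w = 9/16 in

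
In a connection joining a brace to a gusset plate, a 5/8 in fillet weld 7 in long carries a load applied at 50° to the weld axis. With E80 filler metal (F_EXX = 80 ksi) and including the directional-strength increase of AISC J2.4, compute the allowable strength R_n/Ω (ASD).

R_n/Ω ≈ 99.1 kips

t_e = 0.707 × 0.625 = 0.4419 in; A_we = 0.4419 × 7 = 3.093 in².
Directional factor: 1.0 + 0.5 sin^1.5(50°) = 1.335.
F_nw = 0.6 × 80 × 1.335 = 64.09 ksi.
R_n/Ω = (64.09 × 3.093) / 2.0 = 99.12 kips.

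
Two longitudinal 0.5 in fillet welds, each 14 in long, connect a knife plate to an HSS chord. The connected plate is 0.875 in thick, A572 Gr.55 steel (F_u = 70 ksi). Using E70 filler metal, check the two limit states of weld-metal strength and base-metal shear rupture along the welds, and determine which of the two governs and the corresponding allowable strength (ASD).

R_n/Ω ≈ 208 kip (weld metal governs)

E70XX → F_EXX = 70 ksi.
t_e = 0.707 × 0.5 = 0.3535 in; L = 28 in.
Weld metal: R_n/Ω = (1/2.0) × 0.6 × 70 × 0.3535 × 28 = 207.9 kip.
Base metal (shear rupture): R_n/Ω = (1/2.0) × 0.6 × 70 × 0.875 × 28 = 514.5 kip.
Governing: weld metal.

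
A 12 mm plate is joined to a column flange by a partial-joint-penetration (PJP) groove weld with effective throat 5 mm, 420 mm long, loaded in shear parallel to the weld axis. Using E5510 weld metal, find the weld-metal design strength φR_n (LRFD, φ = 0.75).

φR_n ≈ 520 kN

E55XX → F_EXX = 550 MPa.
Effective throat (given) t_e = 5 mm.
A_we = 5 × 420 = 2100 mm².
F_nw = 0.6 F_EXX = 330 MPa.
φR_n = 0.75 × 330 × 2100 × 10⁻³ = 519.8 kN.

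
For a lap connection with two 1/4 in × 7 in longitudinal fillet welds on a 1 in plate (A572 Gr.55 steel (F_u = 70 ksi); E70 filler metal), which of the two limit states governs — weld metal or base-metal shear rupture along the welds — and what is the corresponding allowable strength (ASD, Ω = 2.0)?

E70XX → F_EXX = 70 ksi.
t_e = 0.707 × 0.25 = 0.1767 in; L = 14 in.
Weld metal: R_n/Ω = (1/2.0) × 0.6 × 70 × 0.1767 × 14 = 51.96 kip.
Base metal (shear rupture): R_n/Ω = (1/2.0) × 0.6 × 70 × 1 × 14 = 294 kip.
Governing: weld metal.

R_n/Ω ≈ 52 kip (weld metal governs)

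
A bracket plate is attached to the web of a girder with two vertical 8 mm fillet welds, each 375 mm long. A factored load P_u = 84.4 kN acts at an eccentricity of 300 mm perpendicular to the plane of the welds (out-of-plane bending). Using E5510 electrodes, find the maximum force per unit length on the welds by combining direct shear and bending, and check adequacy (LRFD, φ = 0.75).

E55XX → F_EXX = 550 MPa.
L_w = 2 × 375 = 750 mm; section modulus (unit throat) S = 2 × L²/6 = 46880 mm².
Direct shear f_v = P/L_w = 84.4×10³/750 = 112.5 N/mm.
Moment M = P × e = 84.4×10³ × 300 = 25320000 N·mm; bending f_b = M/S = 540.2 N/mm.
f_max = √(f_v² + f_b²) = √(112.5² + 540.2²) = 551.8 N/mm.
φr_n = 0.75 × 0.6 × 550 × (0.707 × 8) = 1400 N/mm → adequate.

f_max ≈ 552 N/mm; adequate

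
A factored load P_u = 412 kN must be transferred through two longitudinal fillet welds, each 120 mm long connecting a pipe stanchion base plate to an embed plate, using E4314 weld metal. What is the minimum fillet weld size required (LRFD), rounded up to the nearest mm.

w = 13 mm

E43XX → F_EXX = 430 MPa.
Total weld length L = 240 mm.
Required throat t_e = P_u / (φ × 0.6 F_EXX × L) = 412 / (0.75 × 0.6 × 430 × 240 × 10⁻³) = 8.872 mm.
Required leg w = t_e / 0.707 = 12.55 mm → use 13 mm.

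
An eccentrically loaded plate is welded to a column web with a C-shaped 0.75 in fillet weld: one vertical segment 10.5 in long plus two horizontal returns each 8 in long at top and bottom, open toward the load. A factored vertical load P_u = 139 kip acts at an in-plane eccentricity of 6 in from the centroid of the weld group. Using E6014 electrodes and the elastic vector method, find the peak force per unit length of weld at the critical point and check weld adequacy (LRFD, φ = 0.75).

f_max ≈ 13.1 kip/in; adequate

E60XX → F_EXX = 60 ksi.
Total weld length L_w = 26.5 in. Treat welds as unit-width lines.
Centroid: x̄ = 2×8×4 / 26.5 = 2.415 in from the vertical weld.
Polar moment about centroid: J = I_x + I_y = [10.5³/12 + 2×8×5.25²] + [10.5×2.415² + 2(8³/12 + 8×1.585²)] = 724.2 in³.
Direct shear f_v = P/L_w = 139 / 26.5 = 5.245 kip/in (vertical).
Torsion M = P·e = 139 × 6 = 834 kip·in.
Critical point at (x, y) = (5.585, 5.25) from centroid. f_tx = M·y/J = 6.046 kip/in; f_ty = M·x/J = 6.431 kip/in.
Resultant f_max = √[f_tx² + (f_v + f_ty)²] = √[6.046² + (5.245 + 6.431)²] = 13.15 kip/in.
Capacity per unit length: φr_n = 0.75 × 0.6 × 60 × (0.707 × 0.75) = 14.32 kip/in.
13.15 ≤ 14.32 → adequate.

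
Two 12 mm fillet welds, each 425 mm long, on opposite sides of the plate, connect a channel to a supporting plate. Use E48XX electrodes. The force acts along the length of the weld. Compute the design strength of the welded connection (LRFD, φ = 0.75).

φR_n ≈ 1560 kN

E48XX → F_EXX = 480 MPa.
Effective throat t_e = 0.707 × 12 = 8.484 mm.
Total length L = 850 mm; A_we = 8.484 × 850 = 7211 mm².
F_nw = 0.6 F_EXX = 0.6 × 480 = 288 MPa.
φR_n = 0.75 × 288 × 7211 × 10⁻³ = 1558 kN.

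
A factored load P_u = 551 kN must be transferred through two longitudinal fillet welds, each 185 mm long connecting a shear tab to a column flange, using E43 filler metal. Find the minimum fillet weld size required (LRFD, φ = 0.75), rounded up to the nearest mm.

w = 11 mm

E43XX → F_EXX = 430 MPa.
Total weld length L = 370 mm.
Required throat t_e = P_u / (φ × 0.6 F_EXX × L) = 551 / (0.75 × 0.6 × 430 × 370 × 10⁻³) = 7.696 mm.
Required leg w = t_e / 0.707 = 10.89 mm → use 11 mm.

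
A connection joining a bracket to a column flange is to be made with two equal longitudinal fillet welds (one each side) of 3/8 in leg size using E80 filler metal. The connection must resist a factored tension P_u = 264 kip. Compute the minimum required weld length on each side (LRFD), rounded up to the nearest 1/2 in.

E80XX → F_EXX = 80 ksi.
Throat t_e = 0.707 × 0.375 = 0.2651 in.
φr_n = 0.75 × 0.6 × 80 × 0.2651 = 9.544 kip/in.
L_req = P_u / φr_n = 264 / 9.544 = 27.66 in total.
Per side: 27.66 / 2 = 13.83 in.
Round up → use L = 14 in on each side.

L = 14 in on each side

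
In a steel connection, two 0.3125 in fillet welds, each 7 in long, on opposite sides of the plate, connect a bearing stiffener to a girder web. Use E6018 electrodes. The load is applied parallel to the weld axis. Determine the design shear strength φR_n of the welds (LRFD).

φR_n ≈ 83.5 kip

E60XX → F_EXX = 60 ksi.
Effective throat t_e = 0.707 × 0.3125 = 0.2209 in.
Total length L = 14 in; A_we = 0.2209 × 14 = 3.093 in².
F_nw = 0.6 F_EXX = 0.6 × 60 = 36 ksi.
φR_n = 0.75 × 36 × 3.093 = 83.51 kip.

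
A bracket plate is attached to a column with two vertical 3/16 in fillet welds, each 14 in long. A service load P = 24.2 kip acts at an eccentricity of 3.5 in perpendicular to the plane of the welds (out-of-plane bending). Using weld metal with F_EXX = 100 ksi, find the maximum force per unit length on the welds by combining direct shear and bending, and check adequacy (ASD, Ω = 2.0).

f_max ≈ 1.56 kip/in; adequate

L_w = 2 × 14 = 28 in; section modulus (unit throat) S = 2 × L²/6 = 65.33 in².
Direct shear f_v = P/L_w = 24.2/28 = 0.8643 kip/in.
Moment M = P × e = 24.2 × 3.5 = 84.7 kip·in; bending f_b = M/S = 1.296 kip/in.
f_max = √(f_v² + f_b²) = √(0.8643² + 1.296²) = 1.558 kip/in.
r_n/Ω = (1/2.0) × 0.6 × 100 × (0.707 × 0.1875) = 3.977 kip/in → adequate.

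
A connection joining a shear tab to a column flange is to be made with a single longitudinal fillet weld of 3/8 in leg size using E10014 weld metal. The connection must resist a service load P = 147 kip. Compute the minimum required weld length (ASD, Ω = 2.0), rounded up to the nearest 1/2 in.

L = 18.5 in

E100XX → F_EXX = 100 ksi.
Throat t_e = 0.707 × 0.375 = 0.2651 in.
r_n/Ω = (0.6 × 100 × 0.2651) / 2.0 = 7.954 kip/in.
L_req = P / (r_n/Ω) = 147 / 7.954 = 18.48 in total.
Round up → use L = 18.5 in.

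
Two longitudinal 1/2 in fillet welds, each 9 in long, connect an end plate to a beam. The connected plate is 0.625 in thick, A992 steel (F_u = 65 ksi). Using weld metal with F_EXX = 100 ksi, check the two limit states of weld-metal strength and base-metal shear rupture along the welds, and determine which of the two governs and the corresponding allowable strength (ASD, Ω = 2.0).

R_n/Ω ≈ 191 kips (weld metal governs)

t_e = 0.707 × 0.5 = 0.3535 in; L = 18 in.
Weld metal: R_n/Ω = (1/2.0) × 0.6 × 100 × 0.3535 × 18 = 190.9 kips.
Base metal (shear rupture): R_n/Ω = (1/2.0) × 0.6 × 65 × 0.625 × 18 = 219.4 kips.
Governing: weld metal.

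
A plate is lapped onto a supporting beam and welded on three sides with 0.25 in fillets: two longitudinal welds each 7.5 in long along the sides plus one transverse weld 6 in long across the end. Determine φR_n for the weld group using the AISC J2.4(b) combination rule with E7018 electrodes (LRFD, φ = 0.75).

E70XX → F_EXX = 70 ksi.
t_e = 0.707 × 0.25 = 0.1767 in.
R_nwl = 0.6 × 70 × 0.1767 × 15 = 111.4 kip (longitudinal, 2 welds).
R_nwt = 0.6 × 70 × 0.1767 × 6 = 44.54 kip (transverse, base value).
(i) R_nwl + R_nwt = 155.9 kip; (ii) 0.85 R_nwl + 1.5 R_nwt = 161.5 kip.
R_n = max = 161.5 kip [governs: (ii)]; φR_n = 121.1 kip.

φR_n ≈ 121 kip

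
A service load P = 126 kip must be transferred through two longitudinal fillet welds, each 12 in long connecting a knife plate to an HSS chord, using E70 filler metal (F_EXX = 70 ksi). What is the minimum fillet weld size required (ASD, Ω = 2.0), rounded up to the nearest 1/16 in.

Total weld length L = 24 in.
Required throat t_e = P × Ω / (0.6 F_EXX × L) = 126 × 2.0 / (0.6 × 70 × 24) = 0.25 in.
Required leg w = t_e / 0.707 = 0.3536 in → use 3/8 in.

w = 3/8 in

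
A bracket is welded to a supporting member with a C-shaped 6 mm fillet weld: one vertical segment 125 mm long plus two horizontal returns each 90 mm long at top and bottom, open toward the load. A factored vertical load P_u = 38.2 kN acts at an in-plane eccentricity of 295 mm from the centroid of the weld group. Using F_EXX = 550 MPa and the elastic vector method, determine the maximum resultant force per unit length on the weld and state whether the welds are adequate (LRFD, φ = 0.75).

Total weld length L_w = 305 mm. Treat welds as unit-width lines.
Centroid: x̄ = 2×90×45 / 305 = 26.56 mm from the vertical weld.
Polar moment about centroid: J = I_x + I_y = [125³/12 + 2×90×62.5²] + [125×26.56² + 2(90³/12 + 90×18.44²)] = 1137000 mm³.
Direct shear f_v = P/L_w = 38.2×10³ / 305 = 125.2 N/mm (vertical).
Torsion M = P·e = 38.2×10³ × 295 = 11269000 N·mm.
Critical point at (x, y) = (63.44, 62.5) from centroid. f_tx = M·y/J = 619.6 N/mm; f_ty = M·x/J = 628.9 N/mm.
Resultant f_max = √[f_tx² + (f_v + f_ty)²] = √[619.6² + (125.2 + 628.9)²] = 976 N/mm.
Capacity per unit length: φr_n = 0.75 × 0.6 × 550 × (0.707 × 6) = 1050 N/mm.
976 ≤ 1050 → adequate.

f_max ≈ 976 N/mm; adequate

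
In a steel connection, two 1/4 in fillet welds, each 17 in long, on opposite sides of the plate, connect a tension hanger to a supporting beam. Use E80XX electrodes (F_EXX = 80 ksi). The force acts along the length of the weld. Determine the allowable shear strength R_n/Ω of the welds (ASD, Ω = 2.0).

R_n/Ω ≈ 144 kips

Effective throat t_e = 0.707 × 0.25 = 0.1767 in.
Total length L = 34 in; A_we = 0.1767 × 34 = 6.01 in².
F_nw = 0.6 F_EXX = 0.6 × 80 = 48 ksi.
R_n = 48 × 6.01 = 288.5 kips; R_n/Ω = 288.5/2.0 = 144.2 kips.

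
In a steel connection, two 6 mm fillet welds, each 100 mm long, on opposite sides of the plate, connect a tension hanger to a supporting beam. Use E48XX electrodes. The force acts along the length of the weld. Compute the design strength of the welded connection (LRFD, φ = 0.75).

φR_n ≈ 183 kN

E48XX → F_EXX = 480 MPa.
Effective throat t_e = 0.707 × 6 = 4.242 mm.
Total length L = 200 mm; A_we = 4.242 × 200 = 848.4 mm².
F_nw = 0.6 F_EXX = 0.6 × 480 = 288 MPa.
φR_n = 0.75 × 288 × 848.4 × 10⁻³ = 183.3 kN.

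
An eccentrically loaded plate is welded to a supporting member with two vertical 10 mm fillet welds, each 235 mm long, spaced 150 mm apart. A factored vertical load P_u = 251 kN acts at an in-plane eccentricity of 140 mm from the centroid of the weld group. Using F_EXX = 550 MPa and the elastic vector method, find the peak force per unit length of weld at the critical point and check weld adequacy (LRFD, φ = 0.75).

f_max ≈ 1380 N/mm; adequate

Total weld length L_w = 470 mm. Treat welds as unit-width lines.
Polar moment about centroid: J = 2[d³/12 + d(b/2)²] = 2[235³/12 + 235×75²] = 4807000 mm³.
Direct shear f_v = P/L_w = 251×10³ / 470 = 534 N/mm (vertical).
Torsion M = P·e = 251×10³ × 140 = 35140000 N·mm.
Critical point at (x, y) = (75, 117.5) from centroid. f_tx = M·y/J = 859 N/mm; f_ty = M·x/J = 548.3 N/mm.
Resultant f_max = √[f_tx² + (f_v + f_ty)²] = √[859² + (534 + 548.3)²] = 1382 N/mm.
Capacity per unit length: φr_n = 0.75 × 0.6 × 550 × (0.707 × 10) = 1750 N/mm.
1382 ≤ 1750 → adequate.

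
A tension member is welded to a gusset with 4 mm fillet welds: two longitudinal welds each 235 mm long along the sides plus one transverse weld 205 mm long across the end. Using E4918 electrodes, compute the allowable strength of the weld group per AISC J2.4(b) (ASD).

E49XX → F_EXX = 490 MPa.
t_e = 0.707 × 4 = 2.828 mm.
R_nwl = 0.6 × 490 × 2.828 × 470 × 10⁻³ = 390.8 kN (longitudinal, 2 welds).
R_nwt = 0.6 × 490 × 2.828 × 205 × 10⁻³ = 170.4 kN (transverse, base value).
(i) R_nwl + R_nwt = 561.2 kN; (ii) 0.85 R_nwl + 1.5 R_nwt = 587.8 kN.
R_n = max = 587.8 kN [governs: (ii)]; R_n/Ω = 293.9 kN.

R_n/Ω ≈ 294 kN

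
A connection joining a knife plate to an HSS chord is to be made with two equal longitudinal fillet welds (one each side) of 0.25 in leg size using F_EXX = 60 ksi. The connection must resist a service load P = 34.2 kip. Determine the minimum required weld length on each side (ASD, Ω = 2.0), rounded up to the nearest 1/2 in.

Throat t_e = 0.707 × 0.25 = 0.1767 in.
r_n/Ω = (0.6 × 60 × 0.1767) / 2.0 = 3.181 kip/in.
L_req = P / (r_n/Ω) = 34.2 / 3.181 = 10.75 in total.
Per side: 10.75 / 2 = 5.375 in.
Round up → use L = 5.5 in on each side.

L = 5.5 in on each side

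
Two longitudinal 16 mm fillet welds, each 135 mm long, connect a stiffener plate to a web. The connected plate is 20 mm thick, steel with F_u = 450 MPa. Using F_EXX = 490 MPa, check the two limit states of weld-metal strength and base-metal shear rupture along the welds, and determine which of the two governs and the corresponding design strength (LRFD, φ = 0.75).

φR_n ≈ 673 kN (weld metal governs)

t_e = 0.707 × 16 = 11.31 mm; L = 270 mm.
Weld metal: φR_n = 0.75 × 0.6 × 490 × 11.31 × 270 × 10⁻³ = 673.5 kN.
Base metal (shear rupture): φR_n = 0.75 × 0.6 × 450 × 20 × 270 × 10⁻³ = 1094 kN.
Governing: weld metal.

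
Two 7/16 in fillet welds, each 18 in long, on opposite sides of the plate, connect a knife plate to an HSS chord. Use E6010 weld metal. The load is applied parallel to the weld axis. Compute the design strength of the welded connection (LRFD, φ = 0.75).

φR_n ≈ 301 kip

E60XX → F_EXX = 60 ksi.
Effective throat t_e = 0.707 × 0.4375 = 0.3093 in.
Total length L = 36 in; A_we = 0.3093 × 36 = 11.14 in².
F_nw = 0.6 F_EXX = 0.6 × 60 = 36 ksi.
φR_n = 0.75 × 36 × 11.14 = 300.7 kip.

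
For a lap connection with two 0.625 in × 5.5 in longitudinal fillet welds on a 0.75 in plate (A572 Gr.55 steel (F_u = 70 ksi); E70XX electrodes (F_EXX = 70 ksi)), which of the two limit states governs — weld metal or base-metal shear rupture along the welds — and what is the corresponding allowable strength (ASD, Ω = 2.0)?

R_n/Ω ≈ 102 kips (weld metal governs)

t_e = 0.707 × 0.625 = 0.4419 in; L = 11 in.
Weld metal: R_n/Ω = (1/2.0) × 0.6 × 70 × 0.4419 × 11 = 102.1 kips.
Base metal (shear rupture): R_n/Ω = (1/2.0) × 0.6 × 70 × 0.75 × 11 = 173.2 kips.
Governing: weld metal.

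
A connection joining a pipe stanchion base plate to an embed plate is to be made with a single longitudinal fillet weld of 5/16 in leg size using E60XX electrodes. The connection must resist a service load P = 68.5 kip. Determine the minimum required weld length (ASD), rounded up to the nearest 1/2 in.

L = 17.5 in

E60XX → F_EXX = 60 ksi.
Throat t_e = 0.707 × 0.3125 = 0.2209 in.
r_n/Ω = (0.6 × 60 × 0.2209) / 2.0 = 3.977 kip/in.
L_req = P / (r_n/Ω) = 68.5 / 3.977 = 17.22 in total.
Round up → use L = 17.5 in.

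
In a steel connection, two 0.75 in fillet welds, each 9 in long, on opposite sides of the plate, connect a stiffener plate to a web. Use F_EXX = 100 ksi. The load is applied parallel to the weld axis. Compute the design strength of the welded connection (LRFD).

φR_n ≈ 430 kip

Effective throat t_e = 0.707 × 0.75 = 0.5302 in.
Total length L = 18 in; A_we = 0.5302 × 18 = 9.544 in².
F_nw = 0.6 F_EXX = 0.6 × 100 = 60 ksi.
φR_n = 0.75 × 60 × 9.544 = 429.5 kip.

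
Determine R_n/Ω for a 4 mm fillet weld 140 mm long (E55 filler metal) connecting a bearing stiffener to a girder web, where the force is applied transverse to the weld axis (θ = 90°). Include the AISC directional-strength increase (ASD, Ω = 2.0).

E55XX → F_EXX = 550 MPa.
t_e = 0.707 × 4 = 2.828 mm; A_we = 2.828 × 140 = 395.9 mm².
Directional factor: 1.0 + 0.5 sin^1.5(90°) = 1.5.
F_nw = 0.6 × 550 × 1.5 = 495 MPa.
R_n/Ω = (495 × 395.9) / 2.0 × 10⁻³ = 97.99 kN.

R_n/Ω ≈ 98 kN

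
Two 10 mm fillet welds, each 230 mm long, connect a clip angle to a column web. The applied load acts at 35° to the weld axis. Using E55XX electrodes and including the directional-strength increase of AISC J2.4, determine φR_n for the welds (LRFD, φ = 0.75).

φR_n ≈ 980 kN

E55XX → F_EXX = 550 MPa.
t_e = 0.707 × 10 = 7.07 mm; A_we = 7.07 × 460 = 3252 mm².
Directional factor: 1.0 + 0.5 sin^1.5(35°) = 1.217.
F_nw = 0.6 × 550 × 1.217 = 401.7 MPa.
φR_n = 0.75 × 401.7 × 3252 × 10⁻³ = 979.7 kN.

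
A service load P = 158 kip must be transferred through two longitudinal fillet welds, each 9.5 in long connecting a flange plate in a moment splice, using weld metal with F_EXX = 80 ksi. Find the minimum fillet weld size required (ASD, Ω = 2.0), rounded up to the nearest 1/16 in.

Total weld length L = 19 in.
Required throat t_e = P × Ω / (0.6 F_EXX × L) = 158 × 2.0 / (0.6 × 80 × 19) = 0.3465 in.
Required leg w = t_e / 0.707 = 0.4901 in → use 1/2 in.

w = 1/2 in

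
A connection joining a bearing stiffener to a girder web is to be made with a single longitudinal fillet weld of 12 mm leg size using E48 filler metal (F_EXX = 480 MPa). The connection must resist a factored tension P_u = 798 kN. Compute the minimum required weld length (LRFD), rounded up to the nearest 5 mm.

Throat t_e = 0.707 × 12 = 8.484 mm.
φr_n = 0.75 × 0.6 × 480 × 8.484 × 10⁻³ = 1.833 kN/mm.
L_req = P_u / φr_n = 798 / 1.833 = 435.5 mm total.
Round up → use L = 440 mm.

L = 440 mm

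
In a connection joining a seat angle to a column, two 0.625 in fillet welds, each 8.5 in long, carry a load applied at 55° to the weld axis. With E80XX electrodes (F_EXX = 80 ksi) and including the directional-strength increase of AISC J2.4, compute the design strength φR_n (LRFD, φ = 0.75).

t_e = 0.707 × 0.625 = 0.4419 in; A_we = 0.4419 × 17 = 7.512 in².
Directional factor: 1.0 + 0.5 sin^1.5(55°) = 1.371.
F_nw = 0.6 × 80 × 1.371 = 65.79 ksi.
φR_n = 0.75 × 65.79 × 7.512 = 370.7 kip.

φR_n ≈ 371 kip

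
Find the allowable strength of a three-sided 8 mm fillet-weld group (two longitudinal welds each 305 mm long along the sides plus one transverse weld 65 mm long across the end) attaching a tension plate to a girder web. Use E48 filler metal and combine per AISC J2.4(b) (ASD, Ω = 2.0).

R_n/Ω ≈ 550 kN

E48XX → F_EXX = 480 MPa.
t_e = 0.707 × 8 = 5.656 mm.
R_nwl = 0.6 × 480 × 5.656 × 610 × 10⁻³ = 993.6 kN (longitudinal, 2 welds).
R_nwt = 0.6 × 480 × 5.656 × 65 × 10⁻³ = 105.9 kN (transverse, base value).
(i) R_nwl + R_nwt = 1100 kN; (ii) 0.85 R_nwl + 1.5 R_nwt = 1003 kN.
R_n = max = 1100 kN [governs: (i)]; R_n/Ω = 549.8 kN.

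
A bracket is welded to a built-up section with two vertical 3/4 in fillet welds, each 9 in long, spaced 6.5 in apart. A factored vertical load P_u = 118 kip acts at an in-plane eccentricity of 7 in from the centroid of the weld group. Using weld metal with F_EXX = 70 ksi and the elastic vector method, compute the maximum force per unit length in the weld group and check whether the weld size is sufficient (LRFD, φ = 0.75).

f_max ≈ 19.3 kip/in; NOT adequate

Total weld length L_w = 18 in. Treat welds as unit-width lines.
Polar moment about centroid: J = 2[d³/12 + d(b/2)²] = 2[9³/12 + 9×3.25²] = 311.6 in³.
Direct shear f_v = P/L_w = 118 / 18 = 6.556 kip/in (vertical).
Torsion M = P·e = 118 × 7 = 826 kip·in.
Critical point at (x, y) = (3.25, 4.5) from centroid. f_tx = M·y/J = 11.93 kip/in; f_ty = M·x/J = 8.615 kip/in.
Resultant f_max = √[f_tx² + (f_v + f_ty)²] = √[11.93² + (6.556 + 8.615)²] = 19.3 kip/in.
Capacity per unit length: φr_n = 0.75 × 0.6 × 70 × (0.707 × 0.75) = 16.7 kip/in.
19.3 > 16.7 → NOT adequate.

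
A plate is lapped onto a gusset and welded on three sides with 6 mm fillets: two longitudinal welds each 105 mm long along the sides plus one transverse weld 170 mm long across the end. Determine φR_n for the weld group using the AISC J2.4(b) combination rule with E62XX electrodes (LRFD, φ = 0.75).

φR_n ≈ 513 kN

E62XX → F_EXX = 620 MPa.
t_e = 0.707 × 6 = 4.242 mm.
R_nwl = 0.6 × 620 × 4.242 × 210 × 10⁻³ = 331.4 kN (longitudinal, 2 welds).
R_nwt = 0.6 × 620 × 4.242 × 170 × 10⁻³ = 268.3 kN (transverse, base value).
(i) R_nwl + R_nwt = 599.6 kN; (ii) 0.85 R_nwl + 1.5 R_nwt = 684.1 kN.
R_n = max = 684.1 kN [governs: (ii)]; φR_n = 513.1 kN.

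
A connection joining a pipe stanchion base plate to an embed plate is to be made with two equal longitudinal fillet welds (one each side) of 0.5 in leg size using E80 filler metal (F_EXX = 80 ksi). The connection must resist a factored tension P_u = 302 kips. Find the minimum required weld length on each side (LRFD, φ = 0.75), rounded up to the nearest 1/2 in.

Throat t_e = 0.707 × 0.5 = 0.3535 in.
φr_n = 0.75 × 0.6 × 80 × 0.3535 = 12.73 kips/in.
L_req = P_u / φr_n = 302 / 12.73 = 23.73 in total.
Per side: 23.73 / 2 = 11.87 in.
Round up → use L = 12 in on each side.

L = 12 in on each side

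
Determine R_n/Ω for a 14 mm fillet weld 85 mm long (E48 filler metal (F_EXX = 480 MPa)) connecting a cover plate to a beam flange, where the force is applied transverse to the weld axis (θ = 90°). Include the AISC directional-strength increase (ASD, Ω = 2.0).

t_e = 0.707 × 14 = 9.898 mm; A_we = 9.898 × 85 = 841.3 mm².
Directional factor: 1.0 + 0.5 sin^1.5(90°) = 1.5.
F_nw = 0.6 × 480 × 1.5 = 432 MPa.
R_n/Ω = (432 × 841.3) / 2.0 × 10⁻³ = 181.7 kN.

R_n/Ω ≈ 182 kN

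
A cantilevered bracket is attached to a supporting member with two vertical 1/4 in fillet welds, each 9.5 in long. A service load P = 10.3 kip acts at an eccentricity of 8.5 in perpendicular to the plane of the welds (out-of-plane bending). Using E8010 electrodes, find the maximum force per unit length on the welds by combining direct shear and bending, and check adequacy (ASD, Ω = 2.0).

f_max ≈ 2.96 kip/in; adequate

E80XX → F_EXX = 80 ksi.
L_w = 2 × 9.5 = 19 in; section modulus (unit throat) S = 2 × L²/6 = 30.08 in².
Direct shear f_v = P/L_w = 10.3/19 = 0.5421 kip/in.
Moment M = P × e = 10.3 × 8.5 = 87.55 kip·in; bending f_b = M/S = 2.91 kip/in.
f_max = √(f_v² + f_b²) = √(0.5421² + 2.91²) = 2.96 kip/in.
r_n/Ω = (1/2.0) × 0.6 × 80 × (0.707 × 0.25) = 4.242 kip/in → adequate.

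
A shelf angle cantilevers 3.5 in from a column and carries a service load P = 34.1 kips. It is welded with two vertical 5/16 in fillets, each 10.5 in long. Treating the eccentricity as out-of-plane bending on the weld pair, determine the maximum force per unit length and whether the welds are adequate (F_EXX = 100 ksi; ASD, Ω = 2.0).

L_w = 2 × 10.5 = 21 in; section modulus (unit throat) S = 2 × L²/6 = 36.75 in².
Direct shear f_v = P/L_w = 34.1/21 = 1.624 kip/in.
Moment M = P × e = 34.1 × 3.5 = 119.35 kip·in; bending f_b = M/S = 3.248 kip/in.
f_max = √(f_v² + f_b²) = √(1.624² + 3.248²) = 3.631 kip/in.
r_n/Ω = (1/2.0) × 0.6 × 100 × (0.707 × 0.3125) = 6.628 kip/in → adequate.

f_max ≈ 3.63 kip/in; adequate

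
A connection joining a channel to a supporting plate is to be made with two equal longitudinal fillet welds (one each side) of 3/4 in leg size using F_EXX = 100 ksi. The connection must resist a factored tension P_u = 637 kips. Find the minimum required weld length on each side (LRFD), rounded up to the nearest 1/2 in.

L = 13.5 in on each side

Throat t_e = 0.707 × 0.75 = 0.5302 in.
φr_n = 0.75 × 0.6 × 100 × 0.5302 = 23.86 kips/in.
L_req = P_u / φr_n = 637 / 23.86 = 26.7 in total.
Per side: 26.7 / 2 = 13.35 in.
Round up → use L = 13.5 in on each side.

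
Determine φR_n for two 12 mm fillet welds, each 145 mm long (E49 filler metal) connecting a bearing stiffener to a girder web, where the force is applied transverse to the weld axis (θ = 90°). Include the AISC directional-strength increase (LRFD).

E49XX → F_EXX = 490 MPa.
t_e = 0.707 × 12 = 8.484 mm; A_we = 8.484 × 290 = 2460 mm².
Directional factor: 1.0 + 0.5 sin^1.5(90°) = 1.5.
F_nw = 0.6 × 490 × 1.5 = 441 MPa.
φR_n = 0.75 × 441 × 2460 × 10⁻³ = 813.8 kN.

φR_n ≈ 814 kN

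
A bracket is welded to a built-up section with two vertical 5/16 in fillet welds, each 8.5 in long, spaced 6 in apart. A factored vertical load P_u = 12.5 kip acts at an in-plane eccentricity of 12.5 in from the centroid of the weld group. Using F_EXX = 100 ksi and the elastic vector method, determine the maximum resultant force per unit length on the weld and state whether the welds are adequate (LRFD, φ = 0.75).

Total weld length L_w = 17 in. Treat welds as unit-width lines.
Polar moment about centroid: J = 2[d³/12 + d(b/2)²] = 2[8.5³/12 + 8.5×3²] = 255.4 in³.
Direct shear f_v = P/L_w = 12.5 / 17 = 0.7353 kip/in (vertical).
Torsion M = P·e = 12.5 × 12.5 = 156.25 kip·in.
Critical point at (x, y) = (3, 4.25) from centroid. f_tx = M·y/J = 2.601 kip/in; f_ty = M·x/J = 1.836 kip/in.
Resultant f_max = √[f_tx² + (f_v + f_ty)²] = √[2.601² + (0.7353 + 1.836)²] = 3.657 kip/in.
Capacity per unit length: φr_n = 0.75 × 0.6 × 100 × (0.707 × 0.3125) = 9.942 kip/in.
3.657 ≤ 9.942 → adequate.

f_max ≈ 3.66 kip/in; adequate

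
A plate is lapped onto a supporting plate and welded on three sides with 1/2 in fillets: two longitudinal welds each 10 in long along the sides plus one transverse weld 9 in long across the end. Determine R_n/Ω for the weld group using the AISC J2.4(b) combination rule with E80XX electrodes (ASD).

R_n/Ω ≈ 259 kip

E80XX → F_EXX = 80 ksi.
t_e = 0.707 × 0.5 = 0.3535 in.
R_nwl = 0.6 × 80 × 0.3535 × 20 = 339.4 kip (longitudinal, 2 welds).
R_nwt = 0.6 × 80 × 0.3535 × 9 = 152.7 kip (transverse, base value).
(i) R_nwl + R_nwt = 492.1 kip; (ii) 0.85 R_nwl + 1.5 R_nwt = 517.5 kip.
R_n = max = 517.5 kip [governs: (ii)]; R_n/Ω = 258.8 kip.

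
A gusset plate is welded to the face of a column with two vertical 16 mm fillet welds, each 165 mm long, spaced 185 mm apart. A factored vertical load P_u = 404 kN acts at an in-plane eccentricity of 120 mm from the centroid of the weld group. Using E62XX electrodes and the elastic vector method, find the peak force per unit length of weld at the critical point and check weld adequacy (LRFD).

E62XX → F_EXX = 620 MPa.
Total weld length L_w = 330 mm. Treat welds as unit-width lines.
Polar moment about centroid: J = 2[d³/12 + d(b/2)²] = 2[165³/12 + 165×92.5²] = 3572000 mm³.
Direct shear f_v = P/L_w = 404×10³ / 330 = 1224 N/mm (vertical).
Torsion M = P·e = 404×10³ × 120 = 48480000 N·mm.
Critical point at (x, y) = (92.5, 82.5) from centroid. f_tx = M·y/J = 1120 N/mm; f_ty = M·x/J = 1255 N/mm.
Resultant f_max = √[f_tx² + (f_v + f_ty)²] = √[1120² + (1224 + 1255)²] = 2721 N/mm.
Capacity per unit length: φr_n = 0.75 × 0.6 × 620 × (0.707 × 16) = 3156 N/mm.
2721 ≤ 3156 → adequate.

f_max ≈ 2720 N/mm; adequate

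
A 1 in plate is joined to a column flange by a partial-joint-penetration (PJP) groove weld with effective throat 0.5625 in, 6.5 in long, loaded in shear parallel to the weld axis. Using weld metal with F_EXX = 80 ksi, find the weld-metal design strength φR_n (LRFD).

φR_n ≈ 132 kips

Effective throat (given) t_e = 0.5625 in.
A_we = 0.5625 × 6.5 = 3.656 in².
F_nw = 0.6 F_EXX = 48 ksi.
φR_n = 0.75 × 48 × 3.656 = 131.6 kips.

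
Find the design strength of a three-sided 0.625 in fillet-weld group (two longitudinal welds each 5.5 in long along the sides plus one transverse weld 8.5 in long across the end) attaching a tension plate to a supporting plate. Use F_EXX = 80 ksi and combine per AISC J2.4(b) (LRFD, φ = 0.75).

φR_n ≈ 352 kips

t_e = 0.707 × 0.625 = 0.4419 in.
R_nwl = 0.6 × 80 × 0.4419 × 11 = 233.3 kips (longitudinal, 2 welds).
R_nwt = 0.6 × 80 × 0.4419 × 8.5 = 180.3 kips (transverse, base value).
(i) R_nwl + R_nwt = 413.6 kips; (ii) 0.85 R_nwl + 1.5 R_nwt = 468.7 kips.
R_n = max = 468.7 kips [governs: (ii)]; φR_n = 351.6 kips.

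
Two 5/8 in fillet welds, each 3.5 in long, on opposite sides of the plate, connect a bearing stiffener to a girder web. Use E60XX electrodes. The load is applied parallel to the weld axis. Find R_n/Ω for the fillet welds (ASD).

R_n/Ω ≈ 55.7 kip

E60XX → F_EXX = 60 ksi.
Effective throat t_e = 0.707 × 0.625 = 0.4419 in.
Total length L = 7 in; A_we = 0.4419 × 7 = 3.093 in².
F_nw = 0.6 F_EXX = 0.6 × 60 = 36 ksi.
R_n = 36 × 3.093 = 111.4 kip; R_n/Ω = 111.4/2.0 = 55.68 kip.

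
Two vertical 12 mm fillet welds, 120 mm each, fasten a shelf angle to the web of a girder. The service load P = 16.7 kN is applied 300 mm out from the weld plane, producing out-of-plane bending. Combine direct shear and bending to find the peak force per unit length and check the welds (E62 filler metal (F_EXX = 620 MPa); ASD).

f_max ≈ 1050 N/mm; adequate

L_w = 2 × 120 = 240 mm; section modulus (unit throat) S = 2 × L²/6 = 4800 mm².
Direct shear f_v = P/L_w = 16.7×10³/240 = 69.58 N/mm.
Moment M = P × e = 16.7×10³ × 300 = 5010000 N·mm; bending f_b = M/S = 1044 N/mm.
f_max = √(f_v² + f_b²) = √(69.58² + 1044²) = 1046 N/mm.
r_n/Ω = (1/2.0) × 0.6 × 620 × (0.707 × 12) = 1578 N/mm → adequate.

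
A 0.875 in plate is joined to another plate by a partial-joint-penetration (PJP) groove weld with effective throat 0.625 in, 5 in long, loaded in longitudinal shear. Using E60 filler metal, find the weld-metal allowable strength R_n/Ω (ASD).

R_n/Ω ≈ 56.2 kips

E60XX → F_EXX = 60 ksi.
Effective throat (given) t_e = 0.625 in.
A_we = 0.625 × 5 = 3.125 in².
F_nw = 0.6 F_EXX = 36 ksi.
R_n/Ω = (36 × 3.125) / 2.0 = 56.25 kips.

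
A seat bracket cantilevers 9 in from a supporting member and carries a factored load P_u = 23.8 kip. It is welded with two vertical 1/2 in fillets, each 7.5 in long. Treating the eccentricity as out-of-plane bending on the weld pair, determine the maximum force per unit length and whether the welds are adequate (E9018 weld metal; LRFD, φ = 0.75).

E90XX → F_EXX = 90 ksi.
L_w = 2 × 7.5 = 15 in; section modulus (unit throat) S = 2 × L²/6 = 18.75 in².
Direct shear f_v = P/L_w = 23.8/15 = 1.587 kip/in.
Moment M = P × e = 23.8 × 9 = 214.2 kip·in; bending f_b = M/S = 11.42 kip/in.
f_max = √(f_v² + f_b²) = √(1.587² + 11.42²) = 11.53 kip/in.
φr_n = 0.75 × 0.6 × 90 × (0.707 × 0.5) = 14.32 kip/in → adequate.

f_max ≈ 11.5 kip/in; adequate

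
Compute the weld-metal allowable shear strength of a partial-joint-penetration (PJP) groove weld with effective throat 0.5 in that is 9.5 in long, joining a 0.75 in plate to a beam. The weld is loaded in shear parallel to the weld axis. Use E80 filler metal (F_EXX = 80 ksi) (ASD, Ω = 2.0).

R_n/Ω ≈ 114 kips

Effective throat (given) t_e = 0.5 in.
A_we = 0.5 × 9.5 = 4.75 in².
F_nw = 0.6 F_EXX = 48 ksi.
R_n/Ω = (48 × 4.75) / 2.0 = 114 kips.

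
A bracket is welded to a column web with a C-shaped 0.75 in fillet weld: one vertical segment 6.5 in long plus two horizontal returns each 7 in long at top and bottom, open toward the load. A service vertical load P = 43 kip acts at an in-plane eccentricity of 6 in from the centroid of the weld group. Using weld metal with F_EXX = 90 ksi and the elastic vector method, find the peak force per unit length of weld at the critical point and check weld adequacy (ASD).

f_max ≈ 6.97 kip/in; adequate

Total weld length L_w = 20.5 in. Treat welds as unit-width lines.
Centroid: x̄ = 2×7×3.5 / 20.5 = 2.39 in from the vertical weld.
Polar moment about centroid: J = I_x + I_y = [6.5³/12 + 2×7×3.25²] + [6.5×2.39² + 2(7³/12 + 7×1.11²)] = 282.3 in³.
Direct shear f_v = P/L_w = 43 / 20.5 = 2.098 kip/in (vertical).
Torsion M = P·e = 43 × 6 = 258 kip·in.
Critical point at (x, y) = (4.61, 3.25) from centroid. f_tx = M·y/J = 2.97 kip/in; f_ty = M·x/J = 4.213 kip/in.
Resultant f_max = √[f_tx² + (f_v + f_ty)²] = √[2.97² + (2.098 + 4.213)²] = 6.975 kip/in.
Capacity per unit length: r_n/Ω = (1/2.0) × 0.6 × 90 × (0.707 × 0.75) = 14.32 kip/in.
6.975 ≤ 14.32 → adequate.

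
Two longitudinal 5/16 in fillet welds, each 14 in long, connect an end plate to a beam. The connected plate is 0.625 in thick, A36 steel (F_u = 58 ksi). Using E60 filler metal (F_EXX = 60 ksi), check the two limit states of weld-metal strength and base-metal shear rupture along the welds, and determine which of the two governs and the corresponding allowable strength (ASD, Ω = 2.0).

t_e = 0.707 × 0.3125 = 0.2209 in; L = 28 in.
Weld metal: R_n/Ω = (1/2.0) × 0.6 × 60 × 0.2209 × 28 = 111.4 kip.
Base metal (shear rupture): R_n/Ω = (1/2.0) × 0.6 × 58 × 0.625 × 28 = 304.5 kip.
Governing: weld metal.

R_n/Ω ≈ 111 kip (weld metal governs)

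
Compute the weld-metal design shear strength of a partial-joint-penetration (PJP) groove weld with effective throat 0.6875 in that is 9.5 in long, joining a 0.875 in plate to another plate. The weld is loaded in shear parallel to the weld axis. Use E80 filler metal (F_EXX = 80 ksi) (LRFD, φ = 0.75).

Effective throat (given) t_e = 0.6875 in.
A_we = 0.6875 × 9.5 = 6.531 in².
F_nw = 0.6 F_EXX = 48 ksi.
φR_n = 0.75 × 48 × 6.531 = 235.1 kip.

φR_n ≈ 235 kip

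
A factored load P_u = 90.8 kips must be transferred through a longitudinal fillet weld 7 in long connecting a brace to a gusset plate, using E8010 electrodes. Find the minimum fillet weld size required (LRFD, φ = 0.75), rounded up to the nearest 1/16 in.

w = 9/16 in

E80XX → F_EXX = 80 ksi.
Total weld length L = 7 in.
Required throat t_e = P_u / (φ × 0.6 F_EXX × L) = 90.8 / (0.75 × 0.6 × 80 × 7) = 0.3603 in.
Required leg w = t_e / 0.707 = 0.5096 in → use 9/16 in.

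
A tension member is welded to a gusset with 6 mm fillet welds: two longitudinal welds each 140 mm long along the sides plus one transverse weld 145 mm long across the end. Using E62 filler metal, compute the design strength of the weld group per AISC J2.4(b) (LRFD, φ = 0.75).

E62XX → F_EXX = 620 MPa.
t_e = 0.707 × 6 = 4.242 mm.
R_nwl = 0.6 × 620 × 4.242 × 280 × 10⁻³ = 441.8 kN (longitudinal, 2 welds).
R_nwt = 0.6 × 620 × 4.242 × 145 × 10⁻³ = 228.8 kN (transverse, base value).
(i) R_nwl + R_nwt = 670.7 kN; (ii) 0.85 R_nwl + 1.5 R_nwt = 718.8 kN.
R_n = max = 718.8 kN [governs: (ii)]; φR_n = 539.1 kN.

φR_n ≈ 539 kN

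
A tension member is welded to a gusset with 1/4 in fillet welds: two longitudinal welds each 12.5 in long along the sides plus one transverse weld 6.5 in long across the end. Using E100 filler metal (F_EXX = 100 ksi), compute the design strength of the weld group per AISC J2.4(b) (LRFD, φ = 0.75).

t_e = 0.707 × 0.25 = 0.1767 in.
R_nwl = 0.6 × 100 × 0.1767 × 25 = 265.1 kip (longitudinal, 2 welds).
R_nwt = 0.6 × 100 × 0.1767 × 6.5 = 68.93 kip (transverse, base value).
(i) R_nwl + R_nwt = 334.1 kip; (ii) 0.85 R_nwl + 1.5 R_nwt = 328.8 kip.
R_n = max = 334.1 kip [governs: (i)]; φR_n = 250.5 kip.

φR_n ≈ 251 kip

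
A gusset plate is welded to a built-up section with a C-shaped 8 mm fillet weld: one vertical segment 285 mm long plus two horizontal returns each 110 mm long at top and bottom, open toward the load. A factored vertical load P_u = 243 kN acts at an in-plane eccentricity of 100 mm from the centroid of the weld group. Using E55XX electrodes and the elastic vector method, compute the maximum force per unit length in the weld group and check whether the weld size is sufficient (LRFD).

E55XX → F_EXX = 550 MPa.
Total weld length L_w = 505 mm. Treat welds as unit-width lines.
Centroid: x̄ = 2×110×55 / 505 = 23.96 mm from the vertical weld.
Polar moment about centroid: J = I_x + I_y = [285³/12 + 2×110×142.5²] + [285×23.96² + 2(110³/12 + 110×31.04²)] = 6994000 mm³.
Direct shear f_v = P/L_w = 243×10³ / 505 = 481.2 N/mm (vertical).
Torsion M = P·e = 243×10³ × 100 = 24300000 N·mm.
Critical point at (x, y) = (86.04, 142.5) from centroid. f_tx = M·y/J = 495.1 N/mm; f_ty = M·x/J = 298.9 N/mm.
Resultant f_max = √[f_tx² + (f_v + f_ty)²] = √[495.1² + (481.2 + 298.9)²] = 924 N/mm.
Capacity per unit length: φr_n = 0.75 × 0.6 × 550 × (0.707 × 8) = 1400 N/mm.
924 ≤ 1400 → adequate.

f_max ≈ 924 N/mm; adequate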